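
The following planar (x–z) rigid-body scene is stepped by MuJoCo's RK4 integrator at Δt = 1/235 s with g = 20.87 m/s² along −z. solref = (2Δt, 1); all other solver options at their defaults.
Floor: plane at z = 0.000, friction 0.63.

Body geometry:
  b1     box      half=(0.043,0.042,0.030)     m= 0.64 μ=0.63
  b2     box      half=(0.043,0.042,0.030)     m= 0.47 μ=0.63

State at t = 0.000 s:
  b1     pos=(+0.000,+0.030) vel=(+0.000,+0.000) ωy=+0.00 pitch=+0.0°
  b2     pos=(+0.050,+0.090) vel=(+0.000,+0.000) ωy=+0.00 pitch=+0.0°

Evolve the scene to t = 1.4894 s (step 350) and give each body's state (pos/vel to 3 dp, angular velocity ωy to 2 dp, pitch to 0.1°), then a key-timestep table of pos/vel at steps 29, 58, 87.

State at t = 1.4894 s:
  b1     pos=(+0.000,+0.030) vel=(+0.000,+0.000) ωy=+0.00 pitch=+0.0°
  b2     pos=(+0.090,+0.043) vel=(+0.000,+0.000) ωy=+0.00 pitch=+90.0°

Key-timestep trajectory:
   step    t(s)  b1.x    b1.z    b1.vx   b1.vz   b2.x    b2.z    b2.vx   b2.vz 
     29  0.1234   +0.000  +0.030  +0.000  +0.000   +0.071  +0.073  +0.331  -0.564
     58  0.2468   +0.000  +0.030  +0.000  +0.000   +0.106  +0.051  +0.035  +0.013
     87  0.3702   +0.000  +0.030  +0.000  +0.000   +0.086  +0.045  -0.033  +0.073


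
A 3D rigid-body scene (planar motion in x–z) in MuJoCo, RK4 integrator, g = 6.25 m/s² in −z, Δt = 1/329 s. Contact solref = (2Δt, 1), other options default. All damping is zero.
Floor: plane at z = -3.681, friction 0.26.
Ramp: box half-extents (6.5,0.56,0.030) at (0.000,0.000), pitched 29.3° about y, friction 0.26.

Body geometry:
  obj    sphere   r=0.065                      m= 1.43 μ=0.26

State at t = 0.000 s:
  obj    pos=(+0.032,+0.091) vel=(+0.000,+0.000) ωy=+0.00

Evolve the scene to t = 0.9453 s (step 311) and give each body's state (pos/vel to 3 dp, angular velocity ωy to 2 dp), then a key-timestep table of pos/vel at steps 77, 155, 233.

State at t = 0.9453 s:
  obj    pos=(+0.883,-0.387) vel=(+1.801,-1.011) ωy=+31.77

Key-timestep trajectory:
   step    t(s)  obj.x    obj.z    obj.vx   obj.vz 
     77  0.2340   +0.084  +0.062  +0.446  -0.250
    155  0.4711   +0.243  -0.028  +0.898  -0.504
    233  0.7082   +0.510  -0.177  +1.349  -0.757


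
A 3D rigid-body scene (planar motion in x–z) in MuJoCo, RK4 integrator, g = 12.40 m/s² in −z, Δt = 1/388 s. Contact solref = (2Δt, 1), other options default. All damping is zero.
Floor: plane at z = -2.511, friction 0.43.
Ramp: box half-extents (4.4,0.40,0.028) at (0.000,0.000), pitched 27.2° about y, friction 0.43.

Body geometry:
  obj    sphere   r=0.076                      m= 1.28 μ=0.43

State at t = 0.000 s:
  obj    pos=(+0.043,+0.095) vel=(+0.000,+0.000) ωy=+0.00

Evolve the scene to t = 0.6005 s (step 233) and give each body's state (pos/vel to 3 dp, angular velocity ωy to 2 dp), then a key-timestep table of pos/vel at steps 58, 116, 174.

State at t = 0.6005 s:
  obj    pos=(+0.692,-0.239) vel=(+2.162,-1.111) ωy=+31.99

Key-timestep trajectory:
   step    t(s)  obj.x    obj.z    obj.vx   obj.vz 
     58  0.1495   +0.083  +0.074  +0.538  -0.277
    116  0.2990   +0.204  +0.012  +1.077  -0.553
    174  0.4485   +0.405  -0.091  +1.615  -0.830


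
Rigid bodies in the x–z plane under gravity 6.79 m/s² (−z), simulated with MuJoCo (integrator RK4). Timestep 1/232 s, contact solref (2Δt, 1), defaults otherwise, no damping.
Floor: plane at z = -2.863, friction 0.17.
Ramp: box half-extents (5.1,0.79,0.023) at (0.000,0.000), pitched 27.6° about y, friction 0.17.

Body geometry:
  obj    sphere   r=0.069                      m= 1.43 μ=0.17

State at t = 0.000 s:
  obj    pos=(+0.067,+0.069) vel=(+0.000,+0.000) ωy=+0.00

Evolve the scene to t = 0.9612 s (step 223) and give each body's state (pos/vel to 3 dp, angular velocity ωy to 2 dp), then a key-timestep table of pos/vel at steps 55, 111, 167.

State at t = 0.9612 s:
  obj    pos=(+0.987,-0.412) vel=(+1.914,-1.001) ωy=+31.29

Key-timestep trajectory:
   step    t(s)  obj.x    obj.z    obj.vx   obj.vz 
     55  0.2371   +0.123  +0.040  +0.472  -0.247
    111  0.4784   +0.295  -0.050  +0.953  -0.498
    167  0.7198   +0.583  -0.201  +1.434  -0.749


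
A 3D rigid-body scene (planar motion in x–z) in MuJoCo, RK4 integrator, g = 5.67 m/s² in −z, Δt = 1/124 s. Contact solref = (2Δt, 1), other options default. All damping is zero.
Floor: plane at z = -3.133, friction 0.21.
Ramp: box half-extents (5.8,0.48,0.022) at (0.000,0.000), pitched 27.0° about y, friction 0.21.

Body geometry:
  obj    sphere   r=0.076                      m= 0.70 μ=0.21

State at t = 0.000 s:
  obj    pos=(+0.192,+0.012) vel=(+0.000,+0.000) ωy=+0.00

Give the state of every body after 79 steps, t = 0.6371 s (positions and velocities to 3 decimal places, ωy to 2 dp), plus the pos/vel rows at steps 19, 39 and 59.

State at t = 0.6371 s:
  obj    pos=(+0.525,-0.157) vel=(+1.044,-0.532) ωy=+15.40

Key-timestep trajectory:
   step    t(s)  obj.x    obj.z    obj.vx   obj.vz 
     19  0.1532   +0.211  +0.002  +0.251  -0.128
     39  0.3145   +0.273  -0.029  +0.515  -0.263
     59  0.4758   +0.378  -0.082  +0.780  -0.397


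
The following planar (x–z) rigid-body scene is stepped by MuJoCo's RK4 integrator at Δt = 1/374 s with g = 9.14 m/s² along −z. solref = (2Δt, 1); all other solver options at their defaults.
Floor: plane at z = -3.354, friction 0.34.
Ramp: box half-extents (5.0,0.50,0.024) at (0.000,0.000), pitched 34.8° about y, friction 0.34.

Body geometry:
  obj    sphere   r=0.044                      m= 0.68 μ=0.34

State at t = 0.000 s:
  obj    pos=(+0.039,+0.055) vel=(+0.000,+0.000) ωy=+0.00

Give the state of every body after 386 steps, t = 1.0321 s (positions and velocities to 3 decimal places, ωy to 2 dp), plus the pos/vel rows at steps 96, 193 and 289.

State at t = 1.0321 s:
  obj    pos=(+1.669,-1.077) vel=(+3.158,-2.195) ωy=+87.39

Key-timestep trajectory:
   step    t(s)  obj.x    obj.z    obj.vx   obj.vz 
     96  0.2567   +0.140  -0.015  +0.785  -0.546
    193  0.5160   +0.447  -0.228  +1.579  -1.097
    289  0.7727   +0.953  -0.579  +2.364  -1.643


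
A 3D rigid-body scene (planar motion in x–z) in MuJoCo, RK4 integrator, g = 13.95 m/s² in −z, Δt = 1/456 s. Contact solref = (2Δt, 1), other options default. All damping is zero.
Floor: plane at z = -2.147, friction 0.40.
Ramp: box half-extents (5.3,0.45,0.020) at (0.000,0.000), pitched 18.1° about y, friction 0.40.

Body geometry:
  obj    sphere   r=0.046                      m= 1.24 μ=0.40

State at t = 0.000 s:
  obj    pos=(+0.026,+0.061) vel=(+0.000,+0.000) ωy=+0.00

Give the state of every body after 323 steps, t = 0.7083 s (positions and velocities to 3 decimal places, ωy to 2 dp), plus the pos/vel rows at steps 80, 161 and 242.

State at t = 0.7083 s:
  obj    pos=(+0.764,-0.180) vel=(+2.084,-0.681) ωy=+47.66

Key-timestep trajectory:
   step    t(s)  obj.x    obj.z    obj.vx   obj.vz 
     80  0.1754   +0.071  +0.046  +0.516  -0.169
    161  0.3531   +0.209  +0.001  +1.039  -0.340
    242  0.5307   +0.440  -0.075  +1.562  -0.510


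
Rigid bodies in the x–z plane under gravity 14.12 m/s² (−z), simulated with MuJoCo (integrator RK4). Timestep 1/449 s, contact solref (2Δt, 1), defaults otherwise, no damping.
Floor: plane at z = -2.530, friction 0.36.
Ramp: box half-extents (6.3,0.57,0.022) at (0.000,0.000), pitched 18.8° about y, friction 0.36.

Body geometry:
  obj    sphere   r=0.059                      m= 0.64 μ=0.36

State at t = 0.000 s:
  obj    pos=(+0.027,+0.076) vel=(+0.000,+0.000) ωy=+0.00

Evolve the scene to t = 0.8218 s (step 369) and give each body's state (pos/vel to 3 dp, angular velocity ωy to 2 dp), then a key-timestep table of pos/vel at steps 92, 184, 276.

State at t = 0.8218 s:
  obj    pos=(+1.066,-0.277) vel=(+2.529,-0.861) ωy=+45.27

Key-timestep trajectory:
   step    t(s)  obj.x    obj.z    obj.vx   obj.vz 
     92  0.2049   +0.092  +0.054  +0.631  -0.215
    184  0.4098   +0.285  -0.012  +1.261  -0.429
    276  0.6147   +0.608  -0.122  +1.891  -0.644


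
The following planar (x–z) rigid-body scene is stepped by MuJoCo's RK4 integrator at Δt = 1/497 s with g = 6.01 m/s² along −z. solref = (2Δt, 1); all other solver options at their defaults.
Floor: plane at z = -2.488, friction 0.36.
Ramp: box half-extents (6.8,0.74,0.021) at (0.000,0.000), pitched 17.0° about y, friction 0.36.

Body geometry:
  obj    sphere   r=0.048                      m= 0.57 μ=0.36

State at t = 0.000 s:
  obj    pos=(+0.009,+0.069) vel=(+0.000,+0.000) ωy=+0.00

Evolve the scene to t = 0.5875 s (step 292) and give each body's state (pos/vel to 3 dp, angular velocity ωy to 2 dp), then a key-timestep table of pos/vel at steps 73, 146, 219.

State at t = 0.5875 s:
  obj    pos=(+0.216,+0.006) vel=(+0.705,-0.216) ωy=+15.36

Key-timestep trajectory:
   step    t(s)  obj.x    obj.z    obj.vx   obj.vz 
     73  0.1469   +0.022  +0.065  +0.176  -0.054
    146  0.2938   +0.061  +0.054  +0.353  -0.108
    219  0.4406   +0.126  +0.034  +0.529  -0.162


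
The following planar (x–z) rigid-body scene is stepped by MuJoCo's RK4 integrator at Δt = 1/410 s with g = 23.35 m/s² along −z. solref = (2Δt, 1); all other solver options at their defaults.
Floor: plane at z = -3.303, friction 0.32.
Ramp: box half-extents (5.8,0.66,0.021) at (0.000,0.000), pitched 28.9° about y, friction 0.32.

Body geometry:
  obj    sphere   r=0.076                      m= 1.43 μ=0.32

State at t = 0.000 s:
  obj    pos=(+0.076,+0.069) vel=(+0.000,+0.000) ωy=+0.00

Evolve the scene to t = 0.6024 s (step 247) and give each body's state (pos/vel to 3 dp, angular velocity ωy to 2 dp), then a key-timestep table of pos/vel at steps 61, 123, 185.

State at t = 0.6024 s:
  obj    pos=(+1.357,-0.638) vel=(+4.251,-2.347) ωy=+63.89

Key-timestep trajectory:
   step    t(s)  obj.x    obj.z    obj.vx   obj.vz 
     61  0.1488   +0.154  +0.026  +1.050  -0.580
    123  0.3000   +0.394  -0.106  +2.117  -1.169
    185  0.4512   +0.794  -0.328  +3.184  -1.758


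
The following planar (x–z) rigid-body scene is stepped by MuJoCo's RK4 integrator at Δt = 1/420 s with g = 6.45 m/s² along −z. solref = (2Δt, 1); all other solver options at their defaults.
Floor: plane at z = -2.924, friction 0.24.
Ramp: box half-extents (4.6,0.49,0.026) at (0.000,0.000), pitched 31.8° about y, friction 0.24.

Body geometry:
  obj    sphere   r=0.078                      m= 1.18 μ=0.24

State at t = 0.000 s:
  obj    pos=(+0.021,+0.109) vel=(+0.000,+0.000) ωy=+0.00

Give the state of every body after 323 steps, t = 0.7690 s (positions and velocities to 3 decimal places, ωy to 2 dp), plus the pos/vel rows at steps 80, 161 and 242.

State at t = 0.7690 s:
  obj    pos=(+0.631,-0.269) vel=(+1.587,-0.984) ωy=+23.93

Key-timestep trajectory:
   step    t(s)  obj.x    obj.z    obj.vx   obj.vz 
     80  0.1905   +0.059  +0.086  +0.393  -0.244
    161  0.3833   +0.173  +0.015  +0.791  -0.490
    242  0.5762   +0.364  -0.103  +1.189  -0.737


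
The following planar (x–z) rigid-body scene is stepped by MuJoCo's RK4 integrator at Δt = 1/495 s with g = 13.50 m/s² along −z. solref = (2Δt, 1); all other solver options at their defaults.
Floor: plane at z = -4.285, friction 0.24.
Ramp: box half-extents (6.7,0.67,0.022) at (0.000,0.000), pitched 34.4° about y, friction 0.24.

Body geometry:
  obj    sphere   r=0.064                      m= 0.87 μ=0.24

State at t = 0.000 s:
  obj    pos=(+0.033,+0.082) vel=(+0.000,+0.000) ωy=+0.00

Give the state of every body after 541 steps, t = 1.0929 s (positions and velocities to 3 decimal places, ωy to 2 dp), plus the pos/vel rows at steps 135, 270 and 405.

State at t = 1.0929 s:
  obj    pos=(+2.718,-1.757) vel=(+4.913,-3.364) ωy=+93.02

Key-timestep trajectory:
   step    t(s)  obj.x    obj.z    obj.vx   obj.vz 
    135  0.2727   +0.200  -0.033  +1.226  -0.840
    270  0.5455   +0.702  -0.376  +2.452  -1.679
    405  0.8182   +1.538  -0.949  +3.678  -2.518


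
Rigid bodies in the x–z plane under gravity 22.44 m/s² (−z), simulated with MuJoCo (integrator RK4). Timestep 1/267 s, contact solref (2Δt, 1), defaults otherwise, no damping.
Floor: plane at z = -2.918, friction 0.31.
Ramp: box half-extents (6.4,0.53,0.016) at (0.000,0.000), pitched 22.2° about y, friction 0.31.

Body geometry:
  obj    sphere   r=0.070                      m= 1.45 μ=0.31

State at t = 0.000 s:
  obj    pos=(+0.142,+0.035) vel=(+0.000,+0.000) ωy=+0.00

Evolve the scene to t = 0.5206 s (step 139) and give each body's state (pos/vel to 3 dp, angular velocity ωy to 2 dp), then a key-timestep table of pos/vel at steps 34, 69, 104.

State at t = 0.5206 s:
  obj    pos=(+0.902,-0.275) vel=(+2.919,-1.191) ωy=+45.03

Key-timestep trajectory:
   step    t(s)  obj.x    obj.z    obj.vx   obj.vz 
     34  0.1273   +0.187  +0.016  +0.714  -0.291
     69  0.2584   +0.329  -0.042  +1.449  -0.591
    104  0.3895   +0.567  -0.139  +2.184  -0.891


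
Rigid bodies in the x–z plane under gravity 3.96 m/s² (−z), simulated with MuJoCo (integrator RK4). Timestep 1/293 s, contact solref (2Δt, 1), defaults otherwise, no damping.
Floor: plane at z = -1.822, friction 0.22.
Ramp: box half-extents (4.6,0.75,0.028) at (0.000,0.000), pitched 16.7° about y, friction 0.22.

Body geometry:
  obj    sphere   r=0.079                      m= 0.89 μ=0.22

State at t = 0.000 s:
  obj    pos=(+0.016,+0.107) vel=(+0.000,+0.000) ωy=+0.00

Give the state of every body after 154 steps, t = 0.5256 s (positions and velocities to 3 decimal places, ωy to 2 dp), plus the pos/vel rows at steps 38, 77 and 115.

State at t = 0.5256 s:
  obj    pos=(+0.124,+0.075) vel=(+0.409,-0.123) ωy=+5.41

Key-timestep trajectory:
   step    t(s)  obj.x    obj.z    obj.vx   obj.vz 
     38  0.1297   +0.023  +0.105  +0.101  -0.030
     77  0.2628   +0.043  +0.099  +0.205  -0.061
    115  0.3925   +0.076  +0.089  +0.306  -0.092


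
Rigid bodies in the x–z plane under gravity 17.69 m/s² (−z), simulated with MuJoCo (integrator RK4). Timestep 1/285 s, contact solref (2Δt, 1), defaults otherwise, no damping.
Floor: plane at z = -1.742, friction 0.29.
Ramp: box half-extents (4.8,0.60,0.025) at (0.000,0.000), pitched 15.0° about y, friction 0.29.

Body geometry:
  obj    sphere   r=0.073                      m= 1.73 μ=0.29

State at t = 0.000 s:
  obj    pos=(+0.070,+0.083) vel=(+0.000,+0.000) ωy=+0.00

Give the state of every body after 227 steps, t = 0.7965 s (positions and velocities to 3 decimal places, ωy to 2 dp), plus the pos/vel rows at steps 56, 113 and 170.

State at t = 0.7965 s:
  obj    pos=(+1.072,-0.186) vel=(+2.516,-0.674) ωy=+35.68

Key-timestep trajectory:
   step    t(s)  obj.x    obj.z    obj.vx   obj.vz 
     56  0.1965   +0.131  +0.066  +0.621  -0.166
    113  0.3965   +0.318  +0.016  +1.253  -0.336
    170  0.5965   +0.632  -0.068  +1.884  -0.505


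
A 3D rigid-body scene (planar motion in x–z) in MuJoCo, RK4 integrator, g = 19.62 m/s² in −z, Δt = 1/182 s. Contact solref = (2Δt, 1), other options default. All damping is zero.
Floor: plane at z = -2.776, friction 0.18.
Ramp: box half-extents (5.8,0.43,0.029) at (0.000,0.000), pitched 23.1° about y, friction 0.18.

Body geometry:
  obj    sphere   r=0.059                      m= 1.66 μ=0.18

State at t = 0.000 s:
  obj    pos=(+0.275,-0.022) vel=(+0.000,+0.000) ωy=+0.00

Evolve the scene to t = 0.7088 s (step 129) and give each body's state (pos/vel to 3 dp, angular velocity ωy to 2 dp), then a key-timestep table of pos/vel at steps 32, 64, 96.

State at t = 0.7088 s:
  obj    pos=(+1.546,-0.564) vel=(+3.585,-1.529) ωy=+66.03

Key-timestep trajectory:
   step    t(s)  obj.x    obj.z    obj.vx   obj.vz 
     32  0.1758   +0.353  -0.055  +0.890  -0.379
     64  0.3516   +0.588  -0.155  +1.779  -0.759
     96  0.5275   +0.979  -0.322  +2.668  -1.138


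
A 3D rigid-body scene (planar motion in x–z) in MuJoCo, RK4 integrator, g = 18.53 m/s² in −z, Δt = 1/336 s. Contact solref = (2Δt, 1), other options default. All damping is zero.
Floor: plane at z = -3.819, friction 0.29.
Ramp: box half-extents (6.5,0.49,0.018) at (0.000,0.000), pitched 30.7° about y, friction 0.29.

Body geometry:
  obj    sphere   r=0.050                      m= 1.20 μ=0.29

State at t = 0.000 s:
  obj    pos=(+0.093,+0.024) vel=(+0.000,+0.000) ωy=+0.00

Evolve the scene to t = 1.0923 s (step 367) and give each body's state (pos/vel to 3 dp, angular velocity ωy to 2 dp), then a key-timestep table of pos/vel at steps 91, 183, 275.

State at t = 1.0923 s:
  obj    pos=(+3.559,-2.034) vel=(+6.347,-3.768) ωy=+147.60

Key-timestep trajectory:
   step    t(s)  obj.x    obj.z    obj.vx   obj.vz 
     91  0.2708   +0.306  -0.103  +1.574  -0.934
    183  0.5446   +0.955  -0.488  +3.165  -1.879
    275  0.8185   +2.039  -1.132  +4.756  -2.824


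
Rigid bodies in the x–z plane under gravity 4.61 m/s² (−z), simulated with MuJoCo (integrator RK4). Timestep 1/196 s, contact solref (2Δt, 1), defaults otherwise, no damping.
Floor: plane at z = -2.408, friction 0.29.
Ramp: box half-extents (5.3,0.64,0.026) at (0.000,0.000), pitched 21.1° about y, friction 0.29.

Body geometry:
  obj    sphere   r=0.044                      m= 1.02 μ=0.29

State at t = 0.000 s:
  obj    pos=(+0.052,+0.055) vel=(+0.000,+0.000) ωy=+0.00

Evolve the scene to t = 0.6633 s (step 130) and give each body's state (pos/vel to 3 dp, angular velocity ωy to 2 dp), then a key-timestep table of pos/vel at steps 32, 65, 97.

State at t = 0.6633 s:
  obj    pos=(+0.295,-0.039) vel=(+0.734,-0.283) ωy=+17.86

Key-timestep trajectory:
   step    t(s)  obj.x    obj.z    obj.vx   obj.vz 
     32  0.1633   +0.067  +0.049  +0.181  -0.070
     65  0.3316   +0.113  +0.031  +0.367  -0.142
     97  0.4949   +0.187  +0.003  +0.547  -0.211


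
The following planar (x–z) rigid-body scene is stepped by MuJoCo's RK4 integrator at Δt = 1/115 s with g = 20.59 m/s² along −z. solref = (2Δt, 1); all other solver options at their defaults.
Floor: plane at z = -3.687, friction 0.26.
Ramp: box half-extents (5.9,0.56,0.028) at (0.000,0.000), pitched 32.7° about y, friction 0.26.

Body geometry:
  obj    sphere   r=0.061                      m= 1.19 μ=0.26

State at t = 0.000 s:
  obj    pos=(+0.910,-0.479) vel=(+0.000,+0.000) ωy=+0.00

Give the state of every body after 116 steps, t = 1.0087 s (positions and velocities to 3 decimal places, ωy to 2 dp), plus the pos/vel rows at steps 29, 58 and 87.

State at t = 1.0087 s:
  obj    pos=(+4.312,-2.663) vel=(+6.745,-4.330) ωy=+131.33

Key-timestep trajectory:
   step    t(s)  obj.x    obj.z    obj.vx   obj.vz 
     29  0.2522   +1.123  -0.615  +1.687  -1.083
     58  0.5043   +1.761  -1.025  +3.373  -2.165
     87  0.7565   +2.824  -1.707  +5.059  -3.248


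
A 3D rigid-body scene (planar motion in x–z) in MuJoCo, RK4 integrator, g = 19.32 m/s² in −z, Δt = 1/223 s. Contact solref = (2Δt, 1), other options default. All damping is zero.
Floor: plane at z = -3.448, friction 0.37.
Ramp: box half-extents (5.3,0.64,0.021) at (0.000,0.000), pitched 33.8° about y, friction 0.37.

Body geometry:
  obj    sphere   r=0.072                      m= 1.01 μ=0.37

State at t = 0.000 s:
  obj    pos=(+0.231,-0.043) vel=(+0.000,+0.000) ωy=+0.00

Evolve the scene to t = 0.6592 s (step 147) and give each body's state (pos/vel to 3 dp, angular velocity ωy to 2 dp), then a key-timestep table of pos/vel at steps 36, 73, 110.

State at t = 0.6592 s:
  obj    pos=(+1.617,-0.971) vel=(+4.205,-2.815) ωy=+70.27

Key-timestep trajectory:
   step    t(s)  obj.x    obj.z    obj.vx   obj.vz 
     36  0.1614   +0.314  -0.099  +1.030  -0.690
     73  0.3274   +0.573  -0.272  +2.089  -1.398
    110  0.4933   +1.007  -0.562  +3.147  -2.107


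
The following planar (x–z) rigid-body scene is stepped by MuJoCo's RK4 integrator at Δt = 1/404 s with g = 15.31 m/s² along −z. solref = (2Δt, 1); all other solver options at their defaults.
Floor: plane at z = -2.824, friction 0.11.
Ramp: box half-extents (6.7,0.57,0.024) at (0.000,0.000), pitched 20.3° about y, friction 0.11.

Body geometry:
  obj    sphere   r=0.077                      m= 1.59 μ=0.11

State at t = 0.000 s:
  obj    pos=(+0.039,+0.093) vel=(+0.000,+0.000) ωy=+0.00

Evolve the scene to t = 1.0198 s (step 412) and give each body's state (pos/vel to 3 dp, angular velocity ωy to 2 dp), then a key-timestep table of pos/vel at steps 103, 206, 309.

State at t = 1.0198 s:
  obj    pos=(+1.890,-0.591) vel=(+3.629,-1.342) ωy=+50.24

Key-timestep trajectory:
   step    t(s)  obj.x    obj.z    obj.vx   obj.vz 
    103  0.2550   +0.155  +0.050  +0.907  -0.336
    206  0.5099   +0.502  -0.078  +1.815  -0.671
    309  0.7649   +1.080  -0.292  +2.722  -1.007


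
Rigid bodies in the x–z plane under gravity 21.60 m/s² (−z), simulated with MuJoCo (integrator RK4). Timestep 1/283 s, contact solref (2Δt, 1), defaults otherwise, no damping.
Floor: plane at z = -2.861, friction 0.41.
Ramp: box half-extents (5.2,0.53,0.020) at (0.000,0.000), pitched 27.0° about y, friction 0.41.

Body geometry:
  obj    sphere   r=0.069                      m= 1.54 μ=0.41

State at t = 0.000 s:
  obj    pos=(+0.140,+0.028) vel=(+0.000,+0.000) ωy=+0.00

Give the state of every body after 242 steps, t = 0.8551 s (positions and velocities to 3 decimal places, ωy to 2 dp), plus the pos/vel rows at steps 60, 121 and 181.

State at t = 0.8551 s:
  obj    pos=(+2.422,-1.134) vel=(+5.337,-2.719) ωy=+86.80

Key-timestep trajectory:
   step    t(s)  obj.x    obj.z    obj.vx   obj.vz 
     60  0.2120   +0.281  -0.043  +1.323  -0.674
    121  0.4276   +0.711  -0.262  +2.669  -1.360
    181  0.6396   +1.417  -0.622  +3.992  -2.034


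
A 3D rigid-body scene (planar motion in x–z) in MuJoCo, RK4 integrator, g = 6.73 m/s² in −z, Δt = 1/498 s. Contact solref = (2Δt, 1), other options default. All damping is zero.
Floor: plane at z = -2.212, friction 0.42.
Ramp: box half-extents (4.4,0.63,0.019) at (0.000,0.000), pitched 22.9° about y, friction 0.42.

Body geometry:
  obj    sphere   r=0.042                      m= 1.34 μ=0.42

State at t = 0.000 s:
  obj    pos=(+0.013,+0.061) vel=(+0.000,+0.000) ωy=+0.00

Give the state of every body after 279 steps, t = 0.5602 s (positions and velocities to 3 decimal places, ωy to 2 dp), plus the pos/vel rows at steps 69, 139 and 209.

State at t = 0.5602 s:
  obj    pos=(+0.283,-0.053) vel=(+0.965,-0.408) ωy=+24.95

Key-timestep trajectory:
   step    t(s)  obj.x    obj.z    obj.vx   obj.vz 
     69  0.1386   +0.029  +0.054  +0.239  -0.101
    139  0.2791   +0.080  +0.032  +0.481  -0.203
    209  0.4197   +0.165  -0.003  +0.723  -0.305


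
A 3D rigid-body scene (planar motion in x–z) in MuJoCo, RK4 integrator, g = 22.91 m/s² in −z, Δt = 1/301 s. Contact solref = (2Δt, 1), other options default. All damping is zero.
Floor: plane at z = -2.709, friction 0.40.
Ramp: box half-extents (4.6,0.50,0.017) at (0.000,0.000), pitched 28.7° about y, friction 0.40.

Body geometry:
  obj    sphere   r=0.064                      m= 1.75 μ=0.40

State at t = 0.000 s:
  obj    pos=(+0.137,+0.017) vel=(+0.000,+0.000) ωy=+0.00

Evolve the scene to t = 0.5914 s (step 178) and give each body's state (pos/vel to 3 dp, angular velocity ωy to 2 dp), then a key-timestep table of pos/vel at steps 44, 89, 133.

State at t = 0.5914 s:
  obj    pos=(+1.343,-0.643) vel=(+4.076,-2.232) ωy=+72.60

Key-timestep trajectory:
   step    t(s)  obj.x    obj.z    obj.vx   obj.vz 
     44  0.1462   +0.211  -0.023  +1.008  -0.552
     89  0.2957   +0.439  -0.148  +2.038  -1.116
    133  0.4419   +0.810  -0.351  +3.046  -1.668


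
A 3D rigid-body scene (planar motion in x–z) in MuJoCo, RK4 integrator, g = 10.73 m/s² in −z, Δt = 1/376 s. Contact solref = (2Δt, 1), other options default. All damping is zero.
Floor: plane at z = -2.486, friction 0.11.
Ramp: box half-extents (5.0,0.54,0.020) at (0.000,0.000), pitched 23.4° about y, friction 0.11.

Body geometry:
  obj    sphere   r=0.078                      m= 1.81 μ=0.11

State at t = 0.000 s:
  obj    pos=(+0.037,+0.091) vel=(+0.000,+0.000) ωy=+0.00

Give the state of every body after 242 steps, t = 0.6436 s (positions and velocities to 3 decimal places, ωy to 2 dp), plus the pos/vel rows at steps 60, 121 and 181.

State at t = 0.6436 s:
  obj    pos=(+0.641,-0.171) vel=(+1.878,-0.811) ωy=+22.35

Key-timestep trajectory:
   step    t(s)  obj.x    obj.z    obj.vx   obj.vz 
     60  0.1596   +0.074  +0.075  +0.464  -0.208
    121  0.3218   +0.188  +0.025  +0.936  -0.414
    181  0.4814   +0.375  -0.055  +1.403  -0.611


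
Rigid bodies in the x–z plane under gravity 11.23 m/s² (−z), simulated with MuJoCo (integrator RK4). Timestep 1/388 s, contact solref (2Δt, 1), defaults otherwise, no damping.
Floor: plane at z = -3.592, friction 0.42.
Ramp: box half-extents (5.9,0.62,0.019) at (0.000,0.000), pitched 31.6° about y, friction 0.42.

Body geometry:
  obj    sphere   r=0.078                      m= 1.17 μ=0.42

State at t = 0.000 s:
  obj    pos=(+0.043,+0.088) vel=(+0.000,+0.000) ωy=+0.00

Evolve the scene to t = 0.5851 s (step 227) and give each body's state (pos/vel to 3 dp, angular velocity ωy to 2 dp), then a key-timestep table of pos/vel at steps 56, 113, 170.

State at t = 0.5851 s:
  obj    pos=(+0.656,-0.289) vel=(+2.095,-1.289) ωy=+31.52

Key-timestep trajectory:
   step    t(s)  obj.x    obj.z    obj.vx   obj.vz 
     56  0.1443   +0.080  +0.065  +0.517  -0.318
    113  0.2912   +0.195  -0.006  +1.043  -0.641
    170  0.4381   +0.387  -0.124  +1.569  -0.965


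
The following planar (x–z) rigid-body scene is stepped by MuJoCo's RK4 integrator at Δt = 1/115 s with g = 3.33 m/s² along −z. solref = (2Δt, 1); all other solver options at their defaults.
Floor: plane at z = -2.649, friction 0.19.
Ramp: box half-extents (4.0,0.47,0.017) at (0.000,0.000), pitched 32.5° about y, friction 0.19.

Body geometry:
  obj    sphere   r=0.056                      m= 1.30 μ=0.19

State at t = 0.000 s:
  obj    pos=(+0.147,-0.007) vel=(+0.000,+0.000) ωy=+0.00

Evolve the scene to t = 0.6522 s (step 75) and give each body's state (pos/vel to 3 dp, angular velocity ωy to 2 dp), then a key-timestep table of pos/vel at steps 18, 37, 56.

State at t = 0.6522 s:
  obj    pos=(+0.376,-0.153) vel=(+0.703,-0.448) ωy=+14.87

Key-timestep trajectory:
   step    t(s)  obj.x    obj.z    obj.vx   obj.vz 
     18  0.1565   +0.160  -0.016  +0.169  -0.108
     37  0.3217   +0.203  -0.043  +0.347  -0.221
     56  0.4870   +0.275  -0.089  +0.525  -0.335


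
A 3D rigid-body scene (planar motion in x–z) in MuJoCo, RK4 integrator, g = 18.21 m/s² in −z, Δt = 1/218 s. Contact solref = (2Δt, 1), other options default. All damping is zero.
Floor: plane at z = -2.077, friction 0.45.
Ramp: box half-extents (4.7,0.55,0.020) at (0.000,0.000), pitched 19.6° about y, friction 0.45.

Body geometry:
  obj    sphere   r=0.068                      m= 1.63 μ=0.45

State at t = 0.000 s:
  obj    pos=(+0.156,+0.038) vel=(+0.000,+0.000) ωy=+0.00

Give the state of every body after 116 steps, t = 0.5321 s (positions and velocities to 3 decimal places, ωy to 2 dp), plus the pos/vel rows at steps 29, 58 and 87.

State at t = 0.5321 s:
  obj    pos=(+0.738,-0.169) vel=(+2.187,-0.779) ωy=+34.13

Key-timestep trajectory:
   step    t(s)  obj.x    obj.z    obj.vx   obj.vz 
     29  0.1330   +0.192  +0.025  +0.547  -0.195
     58  0.2661   +0.302  -0.014  +1.094  -0.389
     87  0.3991   +0.483  -0.079  +1.640  -0.584


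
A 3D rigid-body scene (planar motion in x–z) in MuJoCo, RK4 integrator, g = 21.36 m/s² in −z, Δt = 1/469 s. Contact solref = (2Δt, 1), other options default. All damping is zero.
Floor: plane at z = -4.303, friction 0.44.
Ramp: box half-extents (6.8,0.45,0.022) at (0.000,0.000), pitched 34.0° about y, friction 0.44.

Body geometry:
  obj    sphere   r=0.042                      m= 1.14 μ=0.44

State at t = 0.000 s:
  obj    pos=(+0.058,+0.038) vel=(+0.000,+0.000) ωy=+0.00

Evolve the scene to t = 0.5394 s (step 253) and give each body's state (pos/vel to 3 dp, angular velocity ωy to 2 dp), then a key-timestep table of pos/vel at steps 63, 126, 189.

State at t = 0.5394 s:
  obj    pos=(+1.087,-0.656) vel=(+3.816,-2.574) ωy=+109.57

Key-timestep trajectory:
   step    t(s)  obj.x    obj.z    obj.vx   obj.vz 
     63  0.1343   +0.122  -0.005  +0.950  -0.641
    126  0.2687   +0.313  -0.134  +1.900  -1.282
    189  0.4030   +0.632  -0.349  +2.850  -1.923


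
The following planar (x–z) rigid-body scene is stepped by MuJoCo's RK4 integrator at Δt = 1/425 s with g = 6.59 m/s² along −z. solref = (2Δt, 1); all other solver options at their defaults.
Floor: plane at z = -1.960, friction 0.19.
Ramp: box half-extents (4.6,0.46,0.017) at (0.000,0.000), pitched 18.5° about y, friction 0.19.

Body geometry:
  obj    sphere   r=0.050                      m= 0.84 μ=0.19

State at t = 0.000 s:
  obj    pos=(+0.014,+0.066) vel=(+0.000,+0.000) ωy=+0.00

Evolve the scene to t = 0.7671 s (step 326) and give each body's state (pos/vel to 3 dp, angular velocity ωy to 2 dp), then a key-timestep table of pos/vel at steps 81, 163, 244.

State at t = 0.7671 s:
  obj    pos=(+0.431,-0.073) vel=(+1.087,-0.364) ωy=+22.91

Key-timestep trajectory:
   step    t(s)  obj.x    obj.z    obj.vx   obj.vz 
     81  0.1906   +0.040  +0.057  +0.270  -0.090
    163  0.3835   +0.118  +0.031  +0.543  -0.182
    244  0.5741   +0.247  -0.012  +0.813  -0.272


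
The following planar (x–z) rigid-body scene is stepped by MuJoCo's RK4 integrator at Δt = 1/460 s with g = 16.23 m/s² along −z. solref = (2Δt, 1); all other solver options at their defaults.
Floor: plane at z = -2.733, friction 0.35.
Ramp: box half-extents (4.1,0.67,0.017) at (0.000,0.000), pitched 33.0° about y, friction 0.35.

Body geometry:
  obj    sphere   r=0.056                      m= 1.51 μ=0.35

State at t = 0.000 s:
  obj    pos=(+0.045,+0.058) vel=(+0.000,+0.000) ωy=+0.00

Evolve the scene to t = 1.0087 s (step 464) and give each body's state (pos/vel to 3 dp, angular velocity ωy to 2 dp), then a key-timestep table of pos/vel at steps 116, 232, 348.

State at t = 1.0087 s:
  obj    pos=(+2.739,-1.692) vel=(+5.341,-3.469) ωy=+113.72

Key-timestep trajectory:
   step    t(s)  obj.x    obj.z    obj.vx   obj.vz 
    116  0.2522   +0.213  -0.052  +1.335  -0.867
    232  0.5043   +0.719  -0.380  +2.671  -1.734
    348  0.7565   +1.560  -0.926  +4.006  -2.602


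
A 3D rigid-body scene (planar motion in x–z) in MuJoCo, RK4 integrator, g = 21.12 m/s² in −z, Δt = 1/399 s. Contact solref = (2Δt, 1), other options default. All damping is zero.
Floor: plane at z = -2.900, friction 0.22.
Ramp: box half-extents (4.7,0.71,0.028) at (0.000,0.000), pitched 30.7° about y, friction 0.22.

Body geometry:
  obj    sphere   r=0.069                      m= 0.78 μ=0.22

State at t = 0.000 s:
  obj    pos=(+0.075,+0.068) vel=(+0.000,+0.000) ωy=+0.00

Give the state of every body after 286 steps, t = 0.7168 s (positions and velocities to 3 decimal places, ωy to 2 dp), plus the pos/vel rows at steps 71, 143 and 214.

State at t = 0.7168 s:
  obj    pos=(+1.777,-0.942) vel=(+4.747,-2.819) ωy=+79.99

Key-timestep trajectory:
   step    t(s)  obj.x    obj.z    obj.vx   obj.vz 
     71  0.1779   +0.180  +0.006  +1.179  -0.700
    143  0.3584   +0.501  -0.184  +2.374  -1.409
    214  0.5363   +1.028  -0.497  +3.552  -2.109


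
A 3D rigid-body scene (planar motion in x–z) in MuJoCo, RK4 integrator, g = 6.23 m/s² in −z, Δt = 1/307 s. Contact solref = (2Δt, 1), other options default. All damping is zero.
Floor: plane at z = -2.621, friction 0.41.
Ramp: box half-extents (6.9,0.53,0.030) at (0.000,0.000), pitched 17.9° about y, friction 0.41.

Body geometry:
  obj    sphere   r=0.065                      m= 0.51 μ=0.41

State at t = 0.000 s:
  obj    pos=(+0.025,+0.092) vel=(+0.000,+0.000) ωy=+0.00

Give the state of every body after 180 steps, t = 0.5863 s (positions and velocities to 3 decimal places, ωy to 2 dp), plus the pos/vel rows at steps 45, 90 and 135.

State at t = 0.5863 s:
  obj    pos=(+0.249,+0.019) vel=(+0.763,-0.246) ωy=+12.33

Key-timestep trajectory:
   step    t(s)  obj.x    obj.z    obj.vx   obj.vz 
     45  0.1466   +0.039  +0.087  +0.191  -0.062
     90  0.2932   +0.081  +0.074  +0.382  -0.123
    135  0.4397   +0.151  +0.051  +0.572  -0.185


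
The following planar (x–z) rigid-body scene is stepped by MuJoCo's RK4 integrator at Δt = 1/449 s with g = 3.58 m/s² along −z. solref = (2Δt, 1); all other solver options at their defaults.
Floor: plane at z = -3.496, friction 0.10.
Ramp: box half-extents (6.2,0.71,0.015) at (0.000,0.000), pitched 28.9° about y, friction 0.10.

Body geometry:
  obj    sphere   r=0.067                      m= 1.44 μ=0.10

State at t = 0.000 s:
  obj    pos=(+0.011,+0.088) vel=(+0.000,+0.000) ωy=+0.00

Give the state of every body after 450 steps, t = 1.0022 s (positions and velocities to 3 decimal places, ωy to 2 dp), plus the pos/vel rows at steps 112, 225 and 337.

State at t = 1.0022 s:
  obj    pos=(+0.634,-0.256) vel=(+1.246,-0.680) ωy=+11.75

Key-timestep trajectory:
   step    t(s)  obj.x    obj.z    obj.vx   obj.vz 
    112  0.2494   +0.049  +0.066  +0.310  -0.170
    225  0.5011   +0.167  +0.002  +0.618  -0.351
    337  0.7506   +0.360  -0.105  +0.933  -0.510


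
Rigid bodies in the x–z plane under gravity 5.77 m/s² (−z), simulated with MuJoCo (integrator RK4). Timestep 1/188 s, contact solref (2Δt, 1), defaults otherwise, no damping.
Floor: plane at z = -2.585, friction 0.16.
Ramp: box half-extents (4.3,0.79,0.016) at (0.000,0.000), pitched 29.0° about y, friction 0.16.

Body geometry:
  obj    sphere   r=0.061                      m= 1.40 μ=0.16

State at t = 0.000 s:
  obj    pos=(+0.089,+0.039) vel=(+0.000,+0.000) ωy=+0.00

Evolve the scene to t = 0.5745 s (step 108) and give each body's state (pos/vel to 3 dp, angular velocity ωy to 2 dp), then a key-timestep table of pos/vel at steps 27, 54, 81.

State at t = 0.5745 s:
  obj    pos=(+0.377,-0.121) vel=(+1.004,-0.557) ωy=+18.81

Key-timestep trajectory:
   step    t(s)  obj.x    obj.z    obj.vx   obj.vz 
     27  0.1436   +0.107  +0.029  +0.251  -0.139
     54  0.2872   +0.161  -0.001  +0.502  -0.278
     81  0.4309   +0.251  -0.051  +0.753  -0.417


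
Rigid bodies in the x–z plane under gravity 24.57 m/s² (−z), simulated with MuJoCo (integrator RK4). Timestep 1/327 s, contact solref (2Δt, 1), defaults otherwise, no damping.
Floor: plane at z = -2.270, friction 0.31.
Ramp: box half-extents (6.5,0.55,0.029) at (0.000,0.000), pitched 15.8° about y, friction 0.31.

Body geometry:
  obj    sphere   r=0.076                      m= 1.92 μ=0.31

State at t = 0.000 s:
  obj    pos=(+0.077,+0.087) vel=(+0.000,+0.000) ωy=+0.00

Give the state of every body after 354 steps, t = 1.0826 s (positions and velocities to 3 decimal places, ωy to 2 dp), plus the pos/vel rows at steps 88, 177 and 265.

State at t = 1.0826 s:
  obj    pos=(+2.772,-0.675) vel=(+4.978,-1.409) ωy=+68.06

Key-timestep trajectory:
   step    t(s)  obj.x    obj.z    obj.vx   obj.vz 
     88  0.2691   +0.244  +0.040  +1.238  -0.350
    177  0.5413   +0.751  -0.103  +2.489  -0.704
    265  0.8104   +1.587  -0.340  +3.726  -1.054


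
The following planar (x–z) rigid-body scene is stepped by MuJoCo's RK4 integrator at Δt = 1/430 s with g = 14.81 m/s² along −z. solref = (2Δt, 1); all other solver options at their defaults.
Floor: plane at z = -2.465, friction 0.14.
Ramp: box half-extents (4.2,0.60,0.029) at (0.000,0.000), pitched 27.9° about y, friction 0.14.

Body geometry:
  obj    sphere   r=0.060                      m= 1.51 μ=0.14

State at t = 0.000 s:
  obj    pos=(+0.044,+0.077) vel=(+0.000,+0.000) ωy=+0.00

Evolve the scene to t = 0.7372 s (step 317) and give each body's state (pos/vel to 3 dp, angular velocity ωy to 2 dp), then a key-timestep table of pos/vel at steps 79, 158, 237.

State at t = 0.7372 s:
  obj    pos=(+1.271,-0.572) vel=(+3.318,-1.778) ωy=+56.02

Key-timestep trajectory:
   step    t(s)  obj.x    obj.z    obj.vx   obj.vz 
     79  0.1837   +0.121  +0.037  +0.831  -0.439
    158  0.3674   +0.349  -0.084  +1.660  -0.873
    237  0.5512   +0.730  -0.286  +2.488  -1.312


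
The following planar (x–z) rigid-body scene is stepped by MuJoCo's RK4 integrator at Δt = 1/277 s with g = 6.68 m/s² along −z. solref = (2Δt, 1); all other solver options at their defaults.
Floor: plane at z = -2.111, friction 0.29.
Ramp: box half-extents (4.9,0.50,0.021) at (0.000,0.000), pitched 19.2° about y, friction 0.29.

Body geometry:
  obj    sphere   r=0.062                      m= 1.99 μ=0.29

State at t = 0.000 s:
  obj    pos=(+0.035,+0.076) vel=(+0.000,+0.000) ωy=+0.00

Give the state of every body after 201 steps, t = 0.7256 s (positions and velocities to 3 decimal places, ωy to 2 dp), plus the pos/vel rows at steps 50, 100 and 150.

State at t = 0.7256 s:
  obj    pos=(+0.425,-0.060) vel=(+1.075,-0.374) ωy=+18.36

Key-timestep trajectory:
   step    t(s)  obj.x    obj.z    obj.vx   obj.vz 
     50  0.1805   +0.059  +0.067  +0.268  -0.093
    100  0.3610   +0.132  +0.042  +0.535  -0.186
    150  0.5415   +0.252  +0.000  +0.803  -0.279


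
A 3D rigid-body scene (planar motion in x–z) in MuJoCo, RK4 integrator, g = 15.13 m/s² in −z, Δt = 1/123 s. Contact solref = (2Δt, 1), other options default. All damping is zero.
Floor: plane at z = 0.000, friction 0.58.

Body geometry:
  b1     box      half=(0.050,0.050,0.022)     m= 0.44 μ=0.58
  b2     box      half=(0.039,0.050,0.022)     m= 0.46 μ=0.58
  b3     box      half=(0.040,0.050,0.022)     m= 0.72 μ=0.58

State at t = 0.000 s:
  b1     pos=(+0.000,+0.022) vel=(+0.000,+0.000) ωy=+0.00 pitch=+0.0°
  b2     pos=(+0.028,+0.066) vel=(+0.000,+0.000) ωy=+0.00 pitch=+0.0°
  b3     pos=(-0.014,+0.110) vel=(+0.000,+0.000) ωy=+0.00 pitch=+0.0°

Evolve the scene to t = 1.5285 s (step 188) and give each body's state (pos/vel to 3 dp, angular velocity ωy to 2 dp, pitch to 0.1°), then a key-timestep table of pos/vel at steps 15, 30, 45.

State at t = 1.5285 s:
  b1     pos=(+0.000,+0.022) vel=(+0.000,+0.000) ωy=+0.00 pitch=+0.0°
  b2     pos=(+0.028,+0.066) vel=(+0.000,+0.000) ωy=+0.00 pitch=+0.0°
  b3     pos=(-0.111,+0.022) vel=(+0.000,+0.000) ωy=+0.00 pitch=+180.0°

Key-timestep trajectory:
   step    t(s)  b1.x    b1.z    b1.vx   b1.vz   b2.x    b2.z    b2.vx   b2.vz   b3.x    b3.z    b3.vx   b3.vz 
     15  0.1220   +0.000  +0.022  +0.001  +0.001   +0.028  +0.066  +0.002  +0.001   -0.022  +0.107  -0.156  -0.137
     30  0.2439   +0.000  +0.022  +0.001  +0.001   +0.028  +0.066  +0.001  +0.001   -0.063  +0.081  -0.512  -0.110
     45  0.3659   +0.000  +0.022  +0.000  +0.000   +0.028  +0.066  +0.000  +0.000   -0.113  +0.016  +0.044  +0.201


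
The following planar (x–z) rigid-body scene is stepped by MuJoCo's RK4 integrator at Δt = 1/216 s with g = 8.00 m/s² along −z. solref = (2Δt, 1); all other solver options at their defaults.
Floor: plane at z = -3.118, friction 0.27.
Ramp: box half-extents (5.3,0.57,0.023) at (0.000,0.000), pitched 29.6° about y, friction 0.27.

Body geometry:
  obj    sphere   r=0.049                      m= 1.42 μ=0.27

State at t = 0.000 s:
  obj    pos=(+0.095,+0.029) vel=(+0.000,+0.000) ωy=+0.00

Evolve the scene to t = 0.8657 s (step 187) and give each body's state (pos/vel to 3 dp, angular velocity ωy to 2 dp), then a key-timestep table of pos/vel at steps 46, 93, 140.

State at t = 0.8657 s:
  obj    pos=(+1.015,-0.494) vel=(+2.125,-1.207) ωy=+49.86

Key-timestep trajectory:
   step    t(s)  obj.x    obj.z    obj.vx   obj.vz 
     46  0.2130   +0.151  -0.003  +0.523  -0.297
     93  0.4306   +0.323  -0.100  +1.057  -0.600
    140  0.6481   +0.611  -0.264  +1.591  -0.904


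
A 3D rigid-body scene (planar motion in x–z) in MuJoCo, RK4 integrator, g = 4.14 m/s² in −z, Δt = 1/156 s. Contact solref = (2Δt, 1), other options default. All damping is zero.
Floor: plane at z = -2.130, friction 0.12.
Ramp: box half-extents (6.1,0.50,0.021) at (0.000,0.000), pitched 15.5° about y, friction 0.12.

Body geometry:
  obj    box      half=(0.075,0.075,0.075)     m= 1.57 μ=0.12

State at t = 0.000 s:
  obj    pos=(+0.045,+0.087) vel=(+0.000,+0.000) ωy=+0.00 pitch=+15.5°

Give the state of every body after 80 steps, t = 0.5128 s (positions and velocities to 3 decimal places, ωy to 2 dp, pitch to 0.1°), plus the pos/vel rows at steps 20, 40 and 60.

State at t = 0.5128 s:
  obj    pos=(+0.125,+0.065) vel=(+0.310,-0.084) ωy=+0.00 pitch=+15.5°

Key-timestep trajectory:
   step    t(s)  obj.x    obj.z    obj.vx   obj.vz 
     20  0.1282   +0.050  +0.086  +0.079  -0.015
     40  0.2564   +0.065  +0.082  +0.157  -0.029
     60  0.3846   +0.090  +0.075  +0.232  -0.069
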